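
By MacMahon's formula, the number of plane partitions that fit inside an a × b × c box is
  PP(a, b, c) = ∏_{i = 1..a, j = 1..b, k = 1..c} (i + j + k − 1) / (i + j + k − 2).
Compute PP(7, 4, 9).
PP(7, 4, 9) = 10323075958624

Evaluate the triple product over i = 1..7, j = 1..4, k = 1..9. The factors are (2/1) · (3/2) · (4/3) · (5/4) · (6/5) · (7/6) · (8/7) · (9/8) · … (252 factors total). The numerators and denominators telescope so the product is an integer; carrying out the multiplication exactly gives PP(7, 4, 9) = 10323075958624.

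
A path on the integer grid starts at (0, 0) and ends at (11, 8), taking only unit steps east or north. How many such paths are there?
Number of paths = 75582

A monotone lattice path from (0, 0) to (11, 8) consists of 11 east steps and 8 north steps in some order, so it is determined by which 11 of the 19 steps are east. The count is C(19, 11) = 75582.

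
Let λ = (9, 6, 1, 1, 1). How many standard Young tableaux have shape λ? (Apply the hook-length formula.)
# SYT of shape (9, 6, 1, 1, 1) = 837760

Hook-length formula: f^λ = n! / Π hook(c), product over all cells c of the Young diagram. For λ = (9, 6, 1, 1, 1), n = 18 boxes. Hook lengths by row (left-to-right, top-to-bottom): [13, 9, 8, 7, 6, 5, 3, 2, 1]; [9, 5, 4, 3, 2, 1]; [3]; [2]; [1]. Product of hooks = 7642252800. So f^λ = 18! / 7642252800 = 6402373705728000 / 7642252800 = 837760.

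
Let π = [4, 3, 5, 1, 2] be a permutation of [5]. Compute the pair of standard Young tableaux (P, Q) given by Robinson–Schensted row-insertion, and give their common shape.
P = [1, 2] / [3, 5] / [4];  Q = [1, 3] / [2, 5] / [4];  common shape = (2, 2, 1)

Row-insert the values π_1, π_2, … into P one at a time, bumping the leftmost entry strictly greater than the inserted value down to the next row. The recording tableau Q records, in position (i, j), the step at which that cell was added to P.
  Insert 4 (step 1): P = [4];  Q = [1]
  Insert 3 (step 2): P = [3] / [4];  Q = [1] / [2]
  Insert 5 (step 3): P = [3, 5] / [4];  Q = [1, 3] / [2]
  Insert 1 (step 4): P = [1, 5] / [3] / [4];  Q = [1, 3] / [2] / [4]
  Insert 2 (step 5): P = [1, 2] / [3, 5] / [4];  Q = [1, 3] / [2, 5] / [4]
Final shape: (2, 2, 1).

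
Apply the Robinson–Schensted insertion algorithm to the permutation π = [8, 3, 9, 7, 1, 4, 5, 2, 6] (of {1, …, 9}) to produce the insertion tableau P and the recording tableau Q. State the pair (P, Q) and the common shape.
P = [1, 2, 5, 6] / [3, 4] / [7, 9] / [8];  Q = [1, 3, 7, 9] / [2, 4] / [5, 6] / [8];  common shape = (4, 2, 2, 1)

Row-insert the values π_1, π_2, … into P one at a time, bumping the leftmost entry strictly greater than the inserted value down to the next row. The recording tableau Q records, in position (i, j), the step at which that cell was added to P.
  Insert 8 (step 1): P = [8];  Q = [1]
  Insert 3 (step 2): P = [3] / [8];  Q = [1] / [2]
  Insert 9 (step 3): P = [3, 9] / [8];  Q = [1, 3] / [2]
  Insert 7 (step 4): P = [3, 7] / [8, 9];  Q = [1, 3] / [2, 4]
  Insert 1 (step 5): P = [1, 7] / [3, 9] / [8];  Q = [1, 3] / [2, 4] / [5]
  Insert 4 (step 6): P = [1, 4] / [3, 7] / [8, 9];  Q = [1, 3] / [2, 4] / [5, 6]
  Insert 5 (step 7): P = [1, 4, 5] / [3, 7] / [8, 9];  Q = [1, 3, 7] / [2, 4] / [5, 6]
  Insert 2 (step 8): P = [1, 2, 5] / [3, 4] / [7, 9] / [8];  Q = [1, 3, 7] / [2, 4] / [5, 6] / [8]
  Insert 6 (step 9): P = [1, 2, 5, 6] / [3, 4] / [7, 9] / [8];  Q = [1, 3, 7, 9] / [2, 4] / [5, 6] / [8]
Final shape: (4, 2, 2, 1).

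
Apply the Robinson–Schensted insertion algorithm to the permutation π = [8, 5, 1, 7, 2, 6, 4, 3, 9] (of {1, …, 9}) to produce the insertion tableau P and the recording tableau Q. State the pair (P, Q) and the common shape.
P = [1, 2, 3, 9] / [4, 6] / [5] / [7] / [8];  Q = [1, 4, 6, 9] / [2, 5] / [3] / [7] / [8];  common shape = (4, 2, 1, 1, 1)

Row-insert the values π_1, π_2, … into P one at a time, bumping the leftmost entry strictly greater than the inserted value down to the next row. The recording tableau Q records, in position (i, j), the step at which that cell was added to P.
  Insert 8 (step 1): P = [8];  Q = [1]
  Insert 5 (step 2): P = [5] / [8];  Q = [1] / [2]
  Insert 1 (step 3): P = [1] / [5] / [8];  Q = [1] / [2] / [3]
  Insert 7 (step 4): P = [1, 7] / [5] / [8];  Q = [1, 4] / [2] / [3]
  Insert 2 (step 5): P = [1, 2] / [5, 7] / [8];  Q = [1, 4] / [2, 5] / [3]
  Insert 6 (step 6): P = [1, 2, 6] / [5, 7] / [8];  Q = [1, 4, 6] / [2, 5] / [3]
  Insert 4 (step 7): P = [1, 2, 4] / [5, 6] / [7] / [8];  Q = [1, 4, 6] / [2, 5] / [3] / [7]
  Insert 3 (step 8): P = [1, 2, 3] / [4, 6] / [5] / [7] / [8];  Q = [1, 4, 6] / [2, 5] / [3] / [7] / [8]
  Insert 9 (step 9): P = [1, 2, 3, 9] / [4, 6] / [5] / [7] / [8];  Q = [1, 4, 6, 9] / [2, 5] / [3] / [7] / [8]
Final shape: (4, 2, 1, 1, 1).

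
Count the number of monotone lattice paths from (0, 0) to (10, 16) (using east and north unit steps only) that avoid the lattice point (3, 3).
Number of paths = 3761335

Total paths from (0, 0) to (10, 16): C(26, 10) = 5311735. Paths through (3, 3): (paths (0, 0) → (3, 3)) × (paths (3, 3) → (10, 16)) = C(6, 3) · C(20, 7) = 20 · 77520 = 1550400. Avoidance count = 5311735 − 1550400 = 3761335.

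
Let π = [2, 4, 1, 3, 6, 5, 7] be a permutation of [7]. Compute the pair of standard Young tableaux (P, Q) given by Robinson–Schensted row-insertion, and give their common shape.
P = [1, 3, 5, 7] / [2, 4, 6];  Q = [1, 2, 5, 7] / [3, 4, 6];  common shape = (4, 3)

Row-insert the values π_1, π_2, … into P one at a time, bumping the leftmost entry strictly greater than the inserted value down to the next row. The recording tableau Q records, in position (i, j), the step at which that cell was added to P.
  Insert 2 (step 1): P = [2];  Q = [1]
  Insert 4 (step 2): P = [2, 4];  Q = [1, 2]
  Insert 1 (step 3): P = [1, 4] / [2];  Q = [1, 2] / [3]
  Insert 3 (step 4): P = [1, 3] / [2, 4];  Q = [1, 2] / [3, 4]
  Insert 6 (step 5): P = [1, 3, 6] / [2, 4];  Q = [1, 2, 5] / [3, 4]
  Insert 5 (step 6): P = [1, 3, 5] / [2, 4, 6];  Q = [1, 2, 5] / [3, 4, 6]
  Insert 7 (step 7): P = [1, 3, 5, 7] / [2, 4, 6];  Q = [1, 2, 5, 7] / [3, 4, 6]
Final shape: (4, 3).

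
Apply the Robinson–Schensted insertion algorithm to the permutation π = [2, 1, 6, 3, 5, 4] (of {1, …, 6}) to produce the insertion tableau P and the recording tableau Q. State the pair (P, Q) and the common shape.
P = [1, 3, 4] / [2, 5] / [6];  Q = [1, 3, 5] / [2, 4] / [6];  common shape = (3, 2, 1)

Row-insert the values π_1, π_2, … into P one at a time, bumping the leftmost entry strictly greater than the inserted value down to the next row. The recording tableau Q records, in position (i, j), the step at which that cell was added to P.
  Insert 2 (step 1): P = [2];  Q = [1]
  Insert 1 (step 2): P = [1] / [2];  Q = [1] / [2]
  Insert 6 (step 3): P = [1, 6] / [2];  Q = [1, 3] / [2]
  Insert 3 (step 4): P = [1, 3] / [2, 6];  Q = [1, 3] / [2, 4]
  Insert 5 (step 5): P = [1, 3, 5] / [2, 6];  Q = [1, 3, 5] / [2, 4]
  Insert 4 (step 6): P = [1, 3, 4] / [2, 5] / [6];  Q = [1, 3, 5] / [2, 4] / [6]
Final shape: (3, 2, 1).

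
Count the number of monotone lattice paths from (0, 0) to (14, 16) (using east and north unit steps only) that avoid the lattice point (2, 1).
Number of paths = 93271095

Total paths from (0, 0) to (14, 16): C(30, 14) = 145422675. Paths through (2, 1): (paths (0, 0) → (2, 1)) × (paths (2, 1) → (14, 16)) = C(3, 2) · C(27, 12) = 3 · 17383860 = 52151580. Avoidance count = 145422675 − 52151580 = 93271095.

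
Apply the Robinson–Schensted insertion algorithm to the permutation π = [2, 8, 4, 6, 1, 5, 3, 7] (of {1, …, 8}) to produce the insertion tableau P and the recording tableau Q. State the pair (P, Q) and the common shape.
P = [1, 3, 5, 7] / [2, 4] / [6] / [8];  Q = [1, 2, 4, 8] / [3, 6] / [5] / [7];  common shape = (4, 2, 1, 1)

Row-insert the values π_1, π_2, … into P one at a time, bumping the leftmost entry strictly greater than the inserted value down to the next row. The recording tableau Q records, in position (i, j), the step at which that cell was added to P.
  Insert 2 (step 1): P = [2];  Q = [1]
  Insert 8 (step 2): P = [2, 8];  Q = [1, 2]
  Insert 4 (step 3): P = [2, 4] / [8];  Q = [1, 2] / [3]
  Insert 6 (step 4): P = [2, 4, 6] / [8];  Q = [1, 2, 4] / [3]
  Insert 1 (step 5): P = [1, 4, 6] / [2] / [8];  Q = [1, 2, 4] / [3] / [5]
  Insert 5 (step 6): P = [1, 4, 5] / [2, 6] / [8];  Q = [1, 2, 4] / [3, 6] / [5]
  Insert 3 (step 7): P = [1, 3, 5] / [2, 4] / [6] / [8];  Q = [1, 2, 4] / [3, 6] / [5] / [7]
  Insert 7 (step 8): P = [1, 3, 5, 7] / [2, 4] / [6] / [8];  Q = [1, 2, 4, 8] / [3, 6] / [5] / [7]
Final shape: (4, 2, 1, 1).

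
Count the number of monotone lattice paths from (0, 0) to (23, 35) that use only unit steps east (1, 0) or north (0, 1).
Number of paths = 8799226775309880

A monotone lattice path from (0, 0) to (23, 35) consists of 23 east steps and 35 north steps in some order, so it is determined by which 23 of the 58 steps are east. The count is C(58, 23) = 8799226775309880.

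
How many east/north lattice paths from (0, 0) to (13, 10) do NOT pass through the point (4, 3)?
Number of paths = 743666

Total paths from (0, 0) to (13, 10): C(23, 13) = 1144066. Paths through (4, 3): (paths (0, 0) → (4, 3)) × (paths (4, 3) → (13, 10)) = C(7, 4) · C(16, 9) = 35 · 11440 = 400400. Avoidance count = 1144066 − 400400 = 743666.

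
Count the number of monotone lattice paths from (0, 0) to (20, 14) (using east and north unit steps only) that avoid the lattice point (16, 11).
Number of paths = 935649315

Total paths from (0, 0) to (20, 14): C(34, 20) = 1391975640. Paths through (16, 11): (paths (0, 0) → (16, 11)) × (paths (16, 11) → (20, 14)) = C(27, 16) · C(7, 4) = 13037895 · 35 = 456326325. Avoidance count = 1391975640 − 456326325 = 935649315.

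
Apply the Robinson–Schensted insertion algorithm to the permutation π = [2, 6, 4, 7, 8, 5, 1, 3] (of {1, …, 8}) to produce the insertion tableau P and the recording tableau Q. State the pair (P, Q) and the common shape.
P = [1, 3, 5, 8] / [2, 4] / [6, 7];  Q = [1, 2, 4, 5] / [3, 6] / [7, 8];  common shape = (4, 2, 2)

Row-insert the values π_1, π_2, … into P one at a time, bumping the leftmost entry strictly greater than the inserted value down to the next row. The recording tableau Q records, in position (i, j), the step at which that cell was added to P.
  Insert 2 (step 1): P = [2];  Q = [1]
  Insert 6 (step 2): P = [2, 6];  Q = [1, 2]
  Insert 4 (step 3): P = [2, 4] / [6];  Q = [1, 2] / [3]
  Insert 7 (step 4): P = [2, 4, 7] / [6];  Q = [1, 2, 4] / [3]
  Insert 8 (step 5): P = [2, 4, 7, 8] / [6];  Q = [1, 2, 4, 5] / [3]
  Insert 5 (step 6): P = [2, 4, 5, 8] / [6, 7];  Q = [1, 2, 4, 5] / [3, 6]
  Insert 1 (step 7): P = [1, 4, 5, 8] / [2, 7] / [6];  Q = [1, 2, 4, 5] / [3, 6] / [7]
  Insert 3 (step 8): P = [1, 3, 5, 8] / [2, 4] / [6, 7];  Q = [1, 2, 4, 5] / [3, 6] / [7, 8]
Final shape: (4, 2, 2).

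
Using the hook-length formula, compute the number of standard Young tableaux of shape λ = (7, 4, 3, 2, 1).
# SYT of shape (7, 4, 3, 2, 1) = 3620864

Hook-length formula: f^λ = n! / Π hook(c), product over all cells c of the Young diagram. For λ = (7, 4, 3, 2, 1), n = 17 boxes. Hook lengths by row (left-to-right, top-to-bottom): [11, 9, 7, 5, 3, 2, 1]; [7, 5, 3, 1]; [5, 3, 1]; [3, 1]; [1]. Product of hooks = 98232750. So f^λ = 17! / 98232750 = 355687428096000 / 98232750 = 3620864.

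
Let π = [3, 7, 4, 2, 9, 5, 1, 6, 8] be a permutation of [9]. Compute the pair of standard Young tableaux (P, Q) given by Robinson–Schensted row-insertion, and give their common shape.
P = [1, 4, 5, 6, 8] / [2, 9] / [3] / [7];  Q = [1, 2, 5, 8, 9] / [3, 6] / [4] / [7];  common shape = (5, 2, 1, 1)

Row-insert the values π_1, π_2, … into P one at a time, bumping the leftmost entry strictly greater than the inserted value down to the next row. The recording tableau Q records, in position (i, j), the step at which that cell was added to P.
  Insert 3 (step 1): P = [3];  Q = [1]
  Insert 7 (step 2): P = [3, 7];  Q = [1, 2]
  Insert 4 (step 3): P = [3, 4] / [7];  Q = [1, 2] / [3]
  Insert 2 (step 4): P = [2, 4] / [3] / [7];  Q = [1, 2] / [3] / [4]
  Insert 9 (step 5): P = [2, 4, 9] / [3] / [7];  Q = [1, 2, 5] / [3] / [4]
  Insert 5 (step 6): P = [2, 4, 5] / [3, 9] / [7];  Q = [1, 2, 5] / [3, 6] / [4]
  Insert 1 (step 7): P = [1, 4, 5] / [2, 9] / [3] / [7];  Q = [1, 2, 5] / [3, 6] / [4] / [7]
  Insert 6 (step 8): P = [1, 4, 5, 6] / [2, 9] / [3] / [7];  Q = [1, 2, 5, 8] / [3, 6] / [4] / [7]
  Insert 8 (step 9): P = [1, 4, 5, 6, 8] / [2, 9] / [3] / [7];  Q = [1, 2, 5, 8, 9] / [3, 6] / [4] / [7]
Final shape: (5, 2, 1, 1).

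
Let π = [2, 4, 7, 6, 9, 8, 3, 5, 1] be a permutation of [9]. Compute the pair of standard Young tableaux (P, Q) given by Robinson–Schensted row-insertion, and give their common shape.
P = [1, 3, 5, 8] / [2, 6] / [4, 9] / [7];  Q = [1, 2, 3, 5] / [4, 6] / [7, 8] / [9];  common shape = (4, 2, 2, 1)

Row-insert the values π_1, π_2, … into P one at a time, bumping the leftmost entry strictly greater than the inserted value down to the next row. The recording tableau Q records, in position (i, j), the step at which that cell was added to P.
  Insert 2 (step 1): P = [2];  Q = [1]
  Insert 4 (step 2): P = [2, 4];  Q = [1, 2]
  Insert 7 (step 3): P = [2, 4, 7];  Q = [1, 2, 3]
  Insert 6 (step 4): P = [2, 4, 6] / [7];  Q = [1, 2, 3] / [4]
  Insert 9 (step 5): P = [2, 4, 6, 9] / [7];  Q = [1, 2, 3, 5] / [4]
  Insert 8 (step 6): P = [2, 4, 6, 8] / [7, 9];  Q = [1, 2, 3, 5] / [4, 6]
  Insert 3 (step 7): P = [2, 3, 6, 8] / [4, 9] / [7];  Q = [1, 2, 3, 5] / [4, 6] / [7]
  Insert 5 (step 8): P = [2, 3, 5, 8] / [4, 6] / [7, 9];  Q = [1, 2, 3, 5] / [4, 6] / [7, 8]
  Insert 1 (step 9): P = [1, 3, 5, 8] / [2, 6] / [4, 9] / [7];  Q = [1, 2, 3, 5] / [4, 6] / [7, 8] / [9]
Final shape: (4, 2, 2, 1).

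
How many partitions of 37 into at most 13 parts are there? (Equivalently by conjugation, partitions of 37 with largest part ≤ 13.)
p(37, parts ≤ 13) = 15988

Use the recurrence p(n, m) = p(n, m−1) + p(n−m, m): either the largest part is < m (count p(n, m−1)) or the largest part is exactly m (remove one copy of m, count p(n−m, m)). With p(0, ·) = 1 this gives p(37, parts ≤ 13) = 15988. (By conjugating Young diagrams, this also counts partitions of 37 into at most 13 parts.)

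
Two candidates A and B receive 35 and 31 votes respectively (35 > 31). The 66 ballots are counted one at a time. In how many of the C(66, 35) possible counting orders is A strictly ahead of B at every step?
Strict-lead orderings = 388271781325244544

Total orderings of the 66 votes with 35 for A: C(66, 35) = 6406484391866534976. By the Bertrand ballot formula (Cycle Lemma / reflection principle), the number of orderings in which A is strictly ahead of B throughout is (p − q)/(p + q) · C(p + q, p) = (35 − 31)/(35 + 31) · 6406484391866534976 = 388271781325244544.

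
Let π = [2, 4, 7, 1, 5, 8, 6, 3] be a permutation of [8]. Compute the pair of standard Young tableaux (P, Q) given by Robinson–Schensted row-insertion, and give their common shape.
P = [1, 3, 5, 6] / [2, 4, 8] / [7];  Q = [1, 2, 3, 6] / [4, 5, 7] / [8];  common shape = (4, 3, 1)

Row-insert the values π_1, π_2, … into P one at a time, bumping the leftmost entry strictly greater than the inserted value down to the next row. The recording tableau Q records, in position (i, j), the step at which that cell was added to P.
  Insert 2 (step 1): P = [2];  Q = [1]
  Insert 4 (step 2): P = [2, 4];  Q = [1, 2]
  Insert 7 (step 3): P = [2, 4, 7];  Q = [1, 2, 3]
  Insert 1 (step 4): P = [1, 4, 7] / [2];  Q = [1, 2, 3] / [4]
  Insert 5 (step 5): P = [1, 4, 5] / [2, 7];  Q = [1, 2, 3] / [4, 5]
  Insert 8 (step 6): P = [1, 4, 5, 8] / [2, 7];  Q = [1, 2, 3, 6] / [4, 5]
  Insert 6 (step 7): P = [1, 4, 5, 6] / [2, 7, 8];  Q = [1, 2, 3, 6] / [4, 5, 7]
  Insert 3 (step 8): P = [1, 3, 5, 6] / [2, 4, 8] / [7];  Q = [1, 2, 3, 6] / [4, 5, 7] / [8]
Final shape: (4, 3, 1).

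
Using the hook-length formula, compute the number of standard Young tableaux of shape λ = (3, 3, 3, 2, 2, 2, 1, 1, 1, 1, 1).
# SYT of shape (3, 3, 3, 2, 2, 2, 1, 1, 1, 1, 1) = 3100800

Hook-length formula: f^λ = n! / Π hook(c), product over all cells c of the Young diagram. For λ = (3, 3, 3, 2, 2, 2, 1, 1, 1, 1, 1), n = 20 boxes. Hook lengths by row (left-to-right, top-to-bottom): [13, 7, 3]; [12, 6, 2]; [11, 5, 1]; [9, 3]; [8, 2]; [7, 1]; [5]; [4]; [3]; [2]; [1]. Product of hooks = 784604620800. So f^λ = 20! / 784604620800 = 2432902008176640000 / 784604620800 = 3100800.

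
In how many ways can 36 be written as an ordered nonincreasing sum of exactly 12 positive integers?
p(36, 12 parts) = 1380

Partitions of n into exactly k parts are in bijection with partitions of n − k into at most k parts (subtract 1 from each part). So p(36, exactly 12) = p(24, parts ≤ 12). Computing via the recurrence p(m, j) = p(m, j−1) + p(m−j, j) gives 1380.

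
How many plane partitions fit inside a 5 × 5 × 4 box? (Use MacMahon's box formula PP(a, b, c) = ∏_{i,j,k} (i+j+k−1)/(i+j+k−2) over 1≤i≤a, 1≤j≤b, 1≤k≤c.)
PP(5, 5, 4) = 16818516

Evaluate the triple product over i = 1..5, j = 1..5, k = 1..4. The factors are (2/1) · (3/2) · (4/3) · (5/4) · (3/2) · (4/3) · (5/4) · (6/5) · … (100 factors total). The numerators and denominators telescope so the product is an integer; carrying out the multiplication exactly gives PP(5, 5, 4) = 16818516.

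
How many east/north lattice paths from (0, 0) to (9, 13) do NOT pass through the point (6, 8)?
Number of paths = 329252

Total paths from (0, 0) to (9, 13): C(22, 9) = 497420. Paths through (6, 8): (paths (0, 0) → (6, 8)) × (paths (6, 8) → (9, 13)) = C(14, 6) · C(8, 3) = 3003 · 56 = 168168. Avoidance count = 497420 − 168168 = 329252.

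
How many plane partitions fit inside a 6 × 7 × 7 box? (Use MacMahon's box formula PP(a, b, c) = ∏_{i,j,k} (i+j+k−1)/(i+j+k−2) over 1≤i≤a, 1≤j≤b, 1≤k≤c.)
PP(6, 7, 7) = 872299918503728

Evaluate the triple product over i = 1..6, j = 1..7, k = 1..7. The factors are (2/1) · (3/2) · (4/3) · (5/4) · (6/5) · (7/6) · (8/7) · (3/2) · … (294 factors total). The numerators and denominators telescope so the product is an integer; carrying out the multiplication exactly gives PP(6, 7, 7) = 872299918503728.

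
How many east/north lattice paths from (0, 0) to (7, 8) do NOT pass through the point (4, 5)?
Number of paths = 3915

Total paths from (0, 0) to (7, 8): C(15, 7) = 6435. Paths through (4, 5): (paths (0, 0) → (4, 5)) × (paths (4, 5) → (7, 8)) = C(9, 4) · C(6, 3) = 126 · 20 = 2520. Avoidance count = 6435 − 2520 = 3915.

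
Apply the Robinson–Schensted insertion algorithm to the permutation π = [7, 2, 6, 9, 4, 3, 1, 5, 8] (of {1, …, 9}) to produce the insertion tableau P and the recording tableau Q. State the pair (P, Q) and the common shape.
P = [1, 3, 5, 8] / [2, 9] / [4] / [6] / [7];  Q = [1, 3, 4, 9] / [2, 8] / [5] / [6] / [7];  common shape = (4, 2, 1, 1, 1)

Row-insert the values π_1, π_2, … into P one at a time, bumping the leftmost entry strictly greater than the inserted value down to the next row. The recording tableau Q records, in position (i, j), the step at which that cell was added to P.
  Insert 7 (step 1): P = [7];  Q = [1]
  Insert 2 (step 2): P = [2] / [7];  Q = [1] / [2]
  Insert 6 (step 3): P = [2, 6] / [7];  Q = [1, 3] / [2]
  Insert 9 (step 4): P = [2, 6, 9] / [7];  Q = [1, 3, 4] / [2]
  Insert 4 (step 5): P = [2, 4, 9] / [6] / [7];  Q = [1, 3, 4] / [2] / [5]
  Insert 3 (step 6): P = [2, 3, 9] / [4] / [6] / [7];  Q = [1, 3, 4] / [2] / [5] / [6]
  Insert 1 (step 7): P = [1, 3, 9] / [2] / [4] / [6] / [7];  Q = [1, 3, 4] / [2] / [5] / [6] / [7]
  Insert 5 (step 8): P = [1, 3, 5] / [2, 9] / [4] / [6] / [7];  Q = [1, 3, 4] / [2, 8] / [5] / [6] / [7]
  Insert 8 (step 9): P = [1, 3, 5, 8] / [2, 9] / [4] / [6] / [7];  Q = [1, 3, 4, 9] / [2, 8] / [5] / [6] / [7]
Final shape: (4, 2, 1, 1, 1).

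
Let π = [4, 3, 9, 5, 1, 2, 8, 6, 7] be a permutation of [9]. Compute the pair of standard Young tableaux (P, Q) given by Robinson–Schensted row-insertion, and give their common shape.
P = [1, 2, 6, 7] / [3, 5, 8] / [4, 9];  Q = [1, 3, 7, 9] / [2, 4, 8] / [5, 6];  common shape = (4, 3, 2)

Row-insert the values π_1, π_2, … into P one at a time, bumping the leftmost entry strictly greater than the inserted value down to the next row. The recording tableau Q records, in position (i, j), the step at which that cell was added to P.
  Insert 4 (step 1): P = [4];  Q = [1]
  Insert 3 (step 2): P = [3] / [4];  Q = [1] / [2]
  Insert 9 (step 3): P = [3, 9] / [4];  Q = [1, 3] / [2]
  Insert 5 (step 4): P = [3, 5] / [4, 9];  Q = [1, 3] / [2, 4]
  Insert 1 (step 5): P = [1, 5] / [3, 9] / [4];  Q = [1, 3] / [2, 4] / [5]
  Insert 2 (step 6): P = [1, 2] / [3, 5] / [4, 9];  Q = [1, 3] / [2, 4] / [5, 6]
  Insert 8 (step 7): P = [1, 2, 8] / [3, 5] / [4, 9];  Q = [1, 3, 7] / [2, 4] / [5, 6]
  Insert 6 (step 8): P = [1, 2, 6] / [3, 5, 8] / [4, 9];  Q = [1, 3, 7] / [2, 4, 8] / [5, 6]
  Insert 7 (step 9): P = [1, 2, 6, 7] / [3, 5, 8] / [4, 9];  Q = [1, 3, 7, 9] / [2, 4, 8] / [5, 6]
Final shape: (4, 3, 2).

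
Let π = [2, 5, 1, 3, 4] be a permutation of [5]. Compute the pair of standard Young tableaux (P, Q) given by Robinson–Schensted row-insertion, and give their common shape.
P = [1, 3, 4] / [2, 5];  Q = [1, 2, 5] / [3, 4];  common shape = (3, 2)

Row-insert the values π_1, π_2, … into P one at a time, bumping the leftmost entry strictly greater than the inserted value down to the next row. The recording tableau Q records, in position (i, j), the step at which that cell was added to P.
  Insert 2 (step 1): P = [2];  Q = [1]
  Insert 5 (step 2): P = [2, 5];  Q = [1, 2]
  Insert 1 (step 3): P = [1, 5] / [2];  Q = [1, 2] / [3]
  Insert 3 (step 4): P = [1, 3] / [2, 5];  Q = [1, 2] / [3, 4]
  Insert 4 (step 5): P = [1, 3, 4] / [2, 5];  Q = [1, 2, 5] / [3, 4]
Final shape: (3, 2).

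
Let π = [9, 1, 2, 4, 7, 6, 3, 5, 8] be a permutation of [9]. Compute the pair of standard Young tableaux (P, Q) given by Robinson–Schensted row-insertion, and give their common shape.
P = [1, 2, 3, 5, 8] / [4, 6] / [7] / [9];  Q = [1, 3, 4, 5, 9] / [2, 8] / [6] / [7];  common shape = (5, 2, 1, 1)

Row-insert the values π_1, π_2, … into P one at a time, bumping the leftmost entry strictly greater than the inserted value down to the next row. The recording tableau Q records, in position (i, j), the step at which that cell was added to P.
  Insert 9 (step 1): P = [9];  Q = [1]
  Insert 1 (step 2): P = [1] / [9];  Q = [1] / [2]
  Insert 2 (step 3): P = [1, 2] / [9];  Q = [1, 3] / [2]
  Insert 4 (step 4): P = [1, 2, 4] / [9];  Q = [1, 3, 4] / [2]
  Insert 7 (step 5): P = [1, 2, 4, 7] / [9];  Q = [1, 3, 4, 5] / [2]
  Insert 6 (step 6): P = [1, 2, 4, 6] / [7] / [9];  Q = [1, 3, 4, 5] / [2] / [6]
  Insert 3 (step 7): P = [1, 2, 3, 6] / [4] / [7] / [9];  Q = [1, 3, 4, 5] / [2] / [6] / [7]
  Insert 5 (step 8): P = [1, 2, 3, 5] / [4, 6] / [7] / [9];  Q = [1, 3, 4, 5] / [2, 8] / [6] / [7]
  Insert 8 (step 9): P = [1, 2, 3, 5, 8] / [4, 6] / [7] / [9];  Q = [1, 3, 4, 5, 9] / [2, 8] / [6] / [7]
Final shape: (5, 2, 1, 1).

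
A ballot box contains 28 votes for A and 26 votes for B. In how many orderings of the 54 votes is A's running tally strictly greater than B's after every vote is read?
Strict-lead orderings = 69533550916004

Total orderings of the 54 votes with 28 for A: C(54, 28) = 1877405874732108. By the Bertrand ballot formula (Cycle Lemma / reflection principle), the number of orderings in which A is strictly ahead of B throughout is (p − q)/(p + q) · C(p + q, p) = (28 − 26)/(28 + 26) · 1877405874732108 = 69533550916004.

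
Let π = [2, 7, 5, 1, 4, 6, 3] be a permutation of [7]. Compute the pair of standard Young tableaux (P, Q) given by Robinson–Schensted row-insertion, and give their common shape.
P = [1, 3, 6] / [2, 4] / [5] / [7];  Q = [1, 2, 6] / [3, 5] / [4] / [7];  common shape = (3, 2, 1, 1)

Row-insert the values π_1, π_2, … into P one at a time, bumping the leftmost entry strictly greater than the inserted value down to the next row. The recording tableau Q records, in position (i, j), the step at which that cell was added to P.
  Insert 2 (step 1): P = [2];  Q = [1]
  Insert 7 (step 2): P = [2, 7];  Q = [1, 2]
  Insert 5 (step 3): P = [2, 5] / [7];  Q = [1, 2] / [3]
  Insert 1 (step 4): P = [1, 5] / [2] / [7];  Q = [1, 2] / [3] / [4]
  Insert 4 (step 5): P = [1, 4] / [2, 5] / [7];  Q = [1, 2] / [3, 5] / [4]
  Insert 6 (step 6): P = [1, 4, 6] / [2, 5] / [7];  Q = [1, 2, 6] / [3, 5] / [4]
  Insert 3 (step 7): P = [1, 3, 6] / [2, 4] / [5] / [7];  Q = [1, 2, 6] / [3, 5] / [4] / [7]
Final shape: (3, 2, 1, 1).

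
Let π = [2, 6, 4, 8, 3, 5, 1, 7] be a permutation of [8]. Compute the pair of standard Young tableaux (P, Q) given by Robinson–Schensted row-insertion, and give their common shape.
P = [1, 3, 5, 7] / [2, 8] / [4] / [6];  Q = [1, 2, 4, 8] / [3, 6] / [5] / [7];  common shape = (4, 2, 1, 1)

Row-insert the values π_1, π_2, … into P one at a time, bumping the leftmost entry strictly greater than the inserted value down to the next row. The recording tableau Q records, in position (i, j), the step at which that cell was added to P.
  Insert 2 (step 1): P = [2];  Q = [1]
  Insert 6 (step 2): P = [2, 6];  Q = [1, 2]
  Insert 4 (step 3): P = [2, 4] / [6];  Q = [1, 2] / [3]
  Insert 8 (step 4): P = [2, 4, 8] / [6];  Q = [1, 2, 4] / [3]
  Insert 3 (step 5): P = [2, 3, 8] / [4] / [6];  Q = [1, 2, 4] / [3] / [5]
  Insert 5 (step 6): P = [2, 3, 5] / [4, 8] / [6];  Q = [1, 2, 4] / [3, 6] / [5]
  Insert 1 (step 7): P = [1, 3, 5] / [2, 8] / [4] / [6];  Q = [1, 2, 4] / [3, 6] / [5] / [7]
  Insert 7 (step 8): P = [1, 3, 5, 7] / [2, 8] / [4] / [6];  Q = [1, 2, 4, 8] / [3, 6] / [5] / [7]
Final shape: (4, 2, 1, 1).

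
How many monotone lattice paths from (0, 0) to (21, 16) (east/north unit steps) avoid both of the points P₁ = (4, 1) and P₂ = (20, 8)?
Number of paths = 10030220190

Inclusion–exclusion. Total paths: C(37, 21) = 12875774670. Through P₁: C(5, 4)·C(32, 17) = 2828613600. Through P₂: C(28, 20)·C(9, 1) = 27972945. Since P₁ is strictly southwest of P₂, a monotone path through both must visit P₁ then P₂; paths through both = C(5, 4)·C(23, 16)·C(9, 1) = 11032065. Avoid both = 12875774670 − 2828613600 − 27972945 + 11032065 = 10030220190.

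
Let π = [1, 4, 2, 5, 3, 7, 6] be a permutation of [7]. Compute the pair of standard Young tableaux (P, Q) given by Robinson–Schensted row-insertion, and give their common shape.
P = [1, 2, 3, 6] / [4, 5, 7];  Q = [1, 2, 4, 6] / [3, 5, 7];  common shape = (4, 3)

Row-insert the values π_1, π_2, … into P one at a time, bumping the leftmost entry strictly greater than the inserted value down to the next row. The recording tableau Q records, in position (i, j), the step at which that cell was added to P.
  Insert 1 (step 1): P = [1];  Q = [1]
  Insert 4 (step 2): P = [1, 4];  Q = [1, 2]
  Insert 2 (step 3): P = [1, 2] / [4];  Q = [1, 2] / [3]
  Insert 5 (step 4): P = [1, 2, 5] / [4];  Q = [1, 2, 4] / [3]
  Insert 3 (step 5): P = [1, 2, 3] / [4, 5];  Q = [1, 2, 4] / [3, 5]
  Insert 7 (step 6): P = [1, 2, 3, 7] / [4, 5];  Q = [1, 2, 4, 6] / [3, 5]
  Insert 6 (step 7): P = [1, 2, 3, 6] / [4, 5, 7];  Q = [1, 2, 4, 6] / [3, 5, 7]
Final shape: (4, 3).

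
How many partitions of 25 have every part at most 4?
p(25, parts ≤ 4) = 185

Use the recurrence p(n, m) = p(n, m−1) + p(n−m, m): either the largest part is < m (count p(n, m−1)) or the largest part is exactly m (remove one copy of m, count p(n−m, m)). With p(0, ·) = 1 this gives p(25, parts ≤ 4) = 185. (By conjugating Young diagrams, this also counts partitions of 25 into at most 4 parts.)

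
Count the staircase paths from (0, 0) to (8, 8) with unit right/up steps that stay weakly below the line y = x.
C_8 = 1430

These NE paths below the diagonal are counted by the Catalan number C_n = (1/(n + 1)) · C(2n, n). For n = 8: C_8 = (1/9) · C(16, 8) = 12870/9 = 1430.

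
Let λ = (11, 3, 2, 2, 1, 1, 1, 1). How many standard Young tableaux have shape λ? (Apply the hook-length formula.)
# SYT of shape (11, 3, 2, 2, 1, 1, 1, 1) = 164148600

Hook-length formula: f^λ = n! / Π hook(c), product over all cells c of the Young diagram. For λ = (11, 3, 2, 2, 1, 1, 1, 1), n = 22 boxes. Hook lengths by row (left-to-right, top-to-bottom): [18, 13, 10, 8, 7, 6, 5, 4, 3, 2, 1]; [9, 4, 1]; [7, 2]; [6, 1]; [4]; [3]; [2]; [1]. Product of hooks = 6847458508800. So f^λ = 22! / 6847458508800 = 1124000727777607680000 / 6847458508800 = 164148600.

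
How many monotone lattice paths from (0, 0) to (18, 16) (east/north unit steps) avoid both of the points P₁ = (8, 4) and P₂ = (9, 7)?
Number of paths = 1423926460

Inclusion–exclusion. Total paths: C(34, 18) = 2203961430. Through P₁: C(12, 8)·C(22, 10) = 320089770. Through P₂: C(16, 9)·C(18, 9) = 556212800. Since P₁ is strictly southwest of P₂, a monotone path through both must visit P₁ then P₂; paths through both = C(12, 8)·C(4, 1)·C(18, 9) = 96267600. Avoid both = 2203961430 − 320089770 − 556212800 + 96267600 = 1423926460.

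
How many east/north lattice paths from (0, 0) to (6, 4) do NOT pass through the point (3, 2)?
Number of paths = 110

Total paths from (0, 0) to (6, 4): C(10, 6) = 210. Paths through (3, 2): (paths (0, 0) → (3, 2)) × (paths (3, 2) → (6, 4)) = C(5, 3) · C(5, 3) = 10 · 10 = 100. Avoidance count = 210 − 100 = 110.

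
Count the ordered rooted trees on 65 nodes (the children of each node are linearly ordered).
C_64 = 368479169875816659479009042713546950

These ordered rooted trees are counted by the Catalan number C_n = (1/(n + 1)) · C(2n, n). For n = 64: C_64 = (1/65) · C(128, 64) = 23951146041928082866135587776380551750/65 = 368479169875816659479009042713546950.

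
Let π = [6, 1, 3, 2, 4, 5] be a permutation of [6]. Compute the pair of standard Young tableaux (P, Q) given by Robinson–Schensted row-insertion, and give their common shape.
P = [1, 2, 4, 5] / [3] / [6];  Q = [1, 3, 5, 6] / [2] / [4];  common shape = (4, 1, 1)

Row-insert the values π_1, π_2, … into P one at a time, bumping the leftmost entry strictly greater than the inserted value down to the next row. The recording tableau Q records, in position (i, j), the step at which that cell was added to P.
  Insert 6 (step 1): P = [6];  Q = [1]
  Insert 1 (step 2): P = [1] / [6];  Q = [1] / [2]
  Insert 3 (step 3): P = [1, 3] / [6];  Q = [1, 3] / [2]
  Insert 2 (step 4): P = [1, 2] / [3] / [6];  Q = [1, 3] / [2] / [4]
  Insert 4 (step 5): P = [1, 2, 4] / [3] / [6];  Q = [1, 3, 5] / [2] / [4]
  Insert 5 (step 6): P = [1, 2, 4, 5] / [3] / [6];  Q = [1, 3, 5, 6] / [2] / [4]
Final shape: (4, 1, 1).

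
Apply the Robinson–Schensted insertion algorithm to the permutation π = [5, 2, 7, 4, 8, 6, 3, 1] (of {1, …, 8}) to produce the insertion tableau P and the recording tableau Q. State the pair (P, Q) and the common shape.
P = [1, 3, 6] / [2, 7, 8] / [4] / [5];  Q = [1, 3, 5] / [2, 4, 6] / [7] / [8];  common shape = (3, 3, 1, 1)

Row-insert the values π_1, π_2, … into P one at a time, bumping the leftmost entry strictly greater than the inserted value down to the next row. The recording tableau Q records, in position (i, j), the step at which that cell was added to P.
  Insert 5 (step 1): P = [5];  Q = [1]
  Insert 2 (step 2): P = [2] / [5];  Q = [1] / [2]
  Insert 7 (step 3): P = [2, 7] / [5];  Q = [1, 3] / [2]
  Insert 4 (step 4): P = [2, 4] / [5, 7];  Q = [1, 3] / [2, 4]
  Insert 8 (step 5): P = [2, 4, 8] / [5, 7];  Q = [1, 3, 5] / [2, 4]
  Insert 6 (step 6): P = [2, 4, 6] / [5, 7, 8];  Q = [1, 3, 5] / [2, 4, 6]
  Insert 3 (step 7): P = [2, 3, 6] / [4, 7, 8] / [5];  Q = [1, 3, 5] / [2, 4, 6] / [7]
  Insert 1 (step 8): P = [1, 3, 6] / [2, 7, 8] / [4] / [5];  Q = [1, 3, 5] / [2, 4, 6] / [7] / [8]
Final shape: (3, 3, 1, 1).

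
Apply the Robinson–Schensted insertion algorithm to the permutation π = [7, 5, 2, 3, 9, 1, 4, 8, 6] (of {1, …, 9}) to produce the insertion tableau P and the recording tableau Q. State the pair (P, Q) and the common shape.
P = [1, 3, 4, 6] / [2, 8] / [5, 9] / [7];  Q = [1, 4, 5, 8] / [2, 7] / [3, 9] / [6];  common shape = (4, 2, 2, 1)

Row-insert the values π_1, π_2, … into P one at a time, bumping the leftmost entry strictly greater than the inserted value down to the next row. The recording tableau Q records, in position (i, j), the step at which that cell was added to P.
  Insert 7 (step 1): P = [7];  Q = [1]
  Insert 5 (step 2): P = [5] / [7];  Q = [1] / [2]
  Insert 2 (step 3): P = [2] / [5] / [7];  Q = [1] / [2] / [3]
  Insert 3 (step 4): P = [2, 3] / [5] / [7];  Q = [1, 4] / [2] / [3]
  Insert 9 (step 5): P = [2, 3, 9] / [5] / [7];  Q = [1, 4, 5] / [2] / [3]
  Insert 1 (step 6): P = [1, 3, 9] / [2] / [5] / [7];  Q = [1, 4, 5] / [2] / [3] / [6]
  Insert 4 (step 7): P = [1, 3, 4] / [2, 9] / [5] / [7];  Q = [1, 4, 5] / [2, 7] / [3] / [6]
  Insert 8 (step 8): P = [1, 3, 4, 8] / [2, 9] / [5] / [7];  Q = [1, 4, 5, 8] / [2, 7] / [3] / [6]
  Insert 6 (step 9): P = [1, 3, 4, 6] / [2, 8] / [5, 9] / [7];  Q = [1, 4, 5, 8] / [2, 7] / [3, 9] / [6]
Final shape: (4, 2, 2, 1).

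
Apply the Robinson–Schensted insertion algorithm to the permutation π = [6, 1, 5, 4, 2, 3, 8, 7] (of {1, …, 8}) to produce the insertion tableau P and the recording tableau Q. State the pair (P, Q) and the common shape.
P = [1, 2, 3, 7] / [4, 8] / [5] / [6];  Q = [1, 3, 6, 7] / [2, 8] / [4] / [5];  common shape = (4, 2, 1, 1)

Row-insert the values π_1, π_2, … into P one at a time, bumping the leftmost entry strictly greater than the inserted value down to the next row. The recording tableau Q records, in position (i, j), the step at which that cell was added to P.
  Insert 6 (step 1): P = [6];  Q = [1]
  Insert 1 (step 2): P = [1] / [6];  Q = [1] / [2]
  Insert 5 (step 3): P = [1, 5] / [6];  Q = [1, 3] / [2]
  Insert 4 (step 4): P = [1, 4] / [5] / [6];  Q = [1, 3] / [2] / [4]
  Insert 2 (step 5): P = [1, 2] / [4] / [5] / [6];  Q = [1, 3] / [2] / [4] / [5]
  Insert 3 (step 6): P = [1, 2, 3] / [4] / [5] / [6];  Q = [1, 3, 6] / [2] / [4] / [5]
  Insert 8 (step 7): P = [1, 2, 3, 8] / [4] / [5] / [6];  Q = [1, 3, 6, 7] / [2] / [4] / [5]
  Insert 7 (step 8): P = [1, 2, 3, 7] / [4, 8] / [5] / [6];  Q = [1, 3, 6, 7] / [2, 8] / [4] / [5]
Final shape: (4, 2, 1, 1).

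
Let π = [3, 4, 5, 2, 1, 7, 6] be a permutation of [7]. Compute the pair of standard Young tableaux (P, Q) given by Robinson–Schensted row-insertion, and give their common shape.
P = [1, 4, 5, 6] / [2, 7] / [3];  Q = [1, 2, 3, 6] / [4, 7] / [5];  common shape = (4, 2, 1)

Row-insert the values π_1, π_2, … into P one at a time, bumping the leftmost entry strictly greater than the inserted value down to the next row. The recording tableau Q records, in position (i, j), the step at which that cell was added to P.
  Insert 3 (step 1): P = [3];  Q = [1]
  Insert 4 (step 2): P = [3, 4];  Q = [1, 2]
  Insert 5 (step 3): P = [3, 4, 5];  Q = [1, 2, 3]
  Insert 2 (step 4): P = [2, 4, 5] / [3];  Q = [1, 2, 3] / [4]
  Insert 1 (step 5): P = [1, 4, 5] / [2] / [3];  Q = [1, 2, 3] / [4] / [5]
  Insert 7 (step 6): P = [1, 4, 5, 7] / [2] / [3];  Q = [1, 2, 3, 6] / [4] / [5]
  Insert 6 (step 7): P = [1, 4, 5, 6] / [2, 7] / [3];  Q = [1, 2, 3, 6] / [4, 7] / [5]
Final shape: (4, 2, 1).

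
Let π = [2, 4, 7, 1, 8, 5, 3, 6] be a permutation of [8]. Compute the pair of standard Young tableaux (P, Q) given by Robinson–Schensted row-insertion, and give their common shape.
P = [1, 3, 5, 6] / [2, 4, 8] / [7];  Q = [1, 2, 3, 5] / [4, 6, 8] / [7];  common shape = (4, 3, 1)

Row-insert the values π_1, π_2, … into P one at a time, bumping the leftmost entry strictly greater than the inserted value down to the next row. The recording tableau Q records, in position (i, j), the step at which that cell was added to P.
  Insert 2 (step 1): P = [2];  Q = [1]
  Insert 4 (step 2): P = [2, 4];  Q = [1, 2]
  Insert 7 (step 3): P = [2, 4, 7];  Q = [1, 2, 3]
  Insert 1 (step 4): P = [1, 4, 7] / [2];  Q = [1, 2, 3] / [4]
  Insert 8 (step 5): P = [1, 4, 7, 8] / [2];  Q = [1, 2, 3, 5] / [4]
  Insert 5 (step 6): P = [1, 4, 5, 8] / [2, 7];  Q = [1, 2, 3, 5] / [4, 6]
  Insert 3 (step 7): P = [1, 3, 5, 8] / [2, 4] / [7];  Q = [1, 2, 3, 5] / [4, 6] / [7]
  Insert 6 (step 8): P = [1, 3, 5, 6] / [2, 4, 8] / [7];  Q = [1, 2, 3, 5] / [4, 6, 8] / [7]
Final shape: (4, 3, 1).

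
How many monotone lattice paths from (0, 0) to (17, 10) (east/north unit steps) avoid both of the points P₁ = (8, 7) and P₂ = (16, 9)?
Number of paths = 3513785

Inclusion–exclusion. Total paths: C(27, 17) = 8436285. Through P₁: C(15, 8)·C(12, 9) = 1415700. Through P₂: C(25, 16)·C(2, 1) = 4085950. Since P₁ is strictly southwest of P₂, a monotone path through both must visit P₁ then P₂; paths through both = C(15, 8)·C(10, 8)·C(2, 1) = 579150. Avoid both = 8436285 − 1415700 − 4085950 + 579150 = 3513785.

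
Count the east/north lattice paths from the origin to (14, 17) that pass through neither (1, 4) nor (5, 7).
Number of paths = 156182299

Inclusion–exclusion. Total paths: C(31, 14) = 265182525. Through P₁: C(5, 1)·C(26, 13) = 52003000. Through P₂: C(12, 5)·C(19, 9) = 73163376. Since P₁ is strictly southwest of P₂, a monotone path through both must visit P₁ then P₂; paths through both = C(5, 1)·C(7, 4)·C(19, 9) = 16166150. Avoid both = 265182525 − 52003000 − 73163376 + 16166150 = 156182299.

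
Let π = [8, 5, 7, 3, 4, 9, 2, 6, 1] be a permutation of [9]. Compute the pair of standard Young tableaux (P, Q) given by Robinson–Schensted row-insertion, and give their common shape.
P = [1, 4, 6] / [2, 7, 9] / [3] / [5] / [8];  Q = [1, 3, 6] / [2, 5, 8] / [4] / [7] / [9];  common shape = (3, 3, 1, 1, 1)

Row-insert the values π_1, π_2, … into P one at a time, bumping the leftmost entry strictly greater than the inserted value down to the next row. The recording tableau Q records, in position (i, j), the step at which that cell was added to P.
  Insert 8 (step 1): P = [8];  Q = [1]
  Insert 5 (step 2): P = [5] / [8];  Q = [1] / [2]
  Insert 7 (step 3): P = [5, 7] / [8];  Q = [1, 3] / [2]
  Insert 3 (step 4): P = [3, 7] / [5] / [8];  Q = [1, 3] / [2] / [4]
  Insert 4 (step 5): P = [3, 4] / [5, 7] / [8];  Q = [1, 3] / [2, 5] / [4]
  Insert 9 (step 6): P = [3, 4, 9] / [5, 7] / [8];  Q = [1, 3, 6] / [2, 5] / [4]
  Insert 2 (step 7): P = [2, 4, 9] / [3, 7] / [5] / [8];  Q = [1, 3, 6] / [2, 5] / [4] / [7]
  Insert 6 (step 8): P = [2, 4, 6] / [3, 7, 9] / [5] / [8];  Q = [1, 3, 6] / [2, 5, 8] / [4] / [7]
  Insert 1 (step 9): P = [1, 4, 6] / [2, 7, 9] / [3] / [5] / [8];  Q = [1, 3, 6] / [2, 5, 8] / [4] / [7] / [9]
Final shape: (3, 3, 1, 1, 1).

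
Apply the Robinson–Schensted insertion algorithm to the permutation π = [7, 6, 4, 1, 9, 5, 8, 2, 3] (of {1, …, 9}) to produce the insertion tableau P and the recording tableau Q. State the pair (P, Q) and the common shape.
P = [1, 2, 3] / [4, 5, 8] / [6, 9] / [7];  Q = [1, 5, 7] / [2, 6, 9] / [3, 8] / [4];  common shape = (3, 3, 2, 1)

Row-insert the values π_1, π_2, … into P one at a time, bumping the leftmost entry strictly greater than the inserted value down to the next row. The recording tableau Q records, in position (i, j), the step at which that cell was added to P.
  Insert 7 (step 1): P = [7];  Q = [1]
  Insert 6 (step 2): P = [6] / [7];  Q = [1] / [2]
  Insert 4 (step 3): P = [4] / [6] / [7];  Q = [1] / [2] / [3]
  Insert 1 (step 4): P = [1] / [4] / [6] / [7];  Q = [1] / [2] / [3] / [4]
  Insert 9 (step 5): P = [1, 9] / [4] / [6] / [7];  Q = [1, 5] / [2] / [3] / [4]
  Insert 5 (step 6): P = [1, 5] / [4, 9] / [6] / [7];  Q = [1, 5] / [2, 6] / [3] / [4]
  Insert 8 (step 7): P = [1, 5, 8] / [4, 9] / [6] / [7];  Q = [1, 5, 7] / [2, 6] / [3] / [4]
  Insert 2 (step 8): P = [1, 2, 8] / [4, 5] / [6, 9] / [7];  Q = [1, 5, 7] / [2, 6] / [3, 8] / [4]
  Insert 3 (step 9): P = [1, 2, 3] / [4, 5, 8] / [6, 9] / [7];  Q = [1, 5, 7] / [2, 6, 9] / [3, 8] / [4]
Final shape: (3, 3, 2, 1).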